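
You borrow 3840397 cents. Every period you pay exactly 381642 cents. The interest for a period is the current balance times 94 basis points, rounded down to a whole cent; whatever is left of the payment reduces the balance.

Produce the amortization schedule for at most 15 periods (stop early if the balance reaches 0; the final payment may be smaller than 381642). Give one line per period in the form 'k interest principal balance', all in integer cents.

1. interest=⌊3840397·94/10000⌋=36099; principal=381642-36099=345543; balance=3840397-345543=3494854
2. interest=⌊3494854·94/10000⌋=32851; principal=381642-32851=348791; balance=3494854-348791=3146063
3. interest=⌊3146063·94/10000⌋=29572; principal=381642-29572=352070; balance=3146063-352070=2793993
4. interest=⌊2793993·94/10000⌋=26263; principal=381642-26263=355379; balance=2793993-355379=2438614
5. interest=⌊2438614·94/10000⌋=22922; principal=381642-22922=358720; balance=2438614-358720=2079894
6. interest=⌊2079894·94/10000⌋=19551; principal=381642-19551=362091; balance=2079894-362091=1717803
7. interest=⌊1717803·94/10000⌋=16147; principal=381642-16147=365495; balance=1717803-365495=1352308
8. interest=⌊1352308·94/10000⌋=12711; principal=381642-12711=368931; balance=1352308-368931=983377
9. interest=⌊983377·94/10000⌋=9243; principal=381642-9243=372399; balance=983377-372399=610978
10. interest=⌊610978·94/10000⌋=5743; principal=381642-5743=375899; balance=610978-375899=235079
11. interest=⌊235079·94/10000⌋=2209; principal=min(381642-2209,235079)=235079; balance=235079-235079=0

1 36099 345543 3494854
2 32851 348791 3146063
3 29572 352070 2793993
4 26263 355379 2438614
5 22922 358720 2079894
6 19551 362091 1717803
7 16147 365495 1352308
8 12711 368931 983377
9 9243 372399 610978
10 5743 375899 235079
11 2209 235079 0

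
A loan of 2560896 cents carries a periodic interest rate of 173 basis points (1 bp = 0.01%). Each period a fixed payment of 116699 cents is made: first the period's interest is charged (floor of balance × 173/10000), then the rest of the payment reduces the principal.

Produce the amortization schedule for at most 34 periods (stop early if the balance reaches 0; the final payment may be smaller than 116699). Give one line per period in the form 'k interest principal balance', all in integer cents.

1. interest=⌊2560896·173/10000⌋=44303; principal=116699-44303=72396; balance=2560896-72396=2488500
2. interest=⌊2488500·173/10000⌋=43051; principal=116699-43051=73648; balance=2488500-73648=2414852
3. interest=⌊2414852·173/10000⌋=41776; principal=116699-41776=74923; balance=2414852-74923=2339929
4. interest=⌊2339929·173/10000⌋=40480; principal=116699-40480=76219; balance=2339929-76219=2263710
5. interest=⌊2263710·173/10000⌋=39162; principal=116699-39162=77537; balance=2263710-77537=2186173
6. interest=⌊2186173·173/10000⌋=37820; principal=116699-37820=78879; balance=2186173-78879=2107294
7. interest=⌊2107294·173/10000⌋=36456; principal=116699-36456=80243; balance=2107294-80243=2027051
8. interest=⌊2027051·173/10000⌋=35067; principal=116699-35067=81632; balance=2027051-81632=1945419
9. interest=⌊1945419·173/10000⌋=33655; principal=116699-33655=83044; balance=1945419-83044=1862375
10. interest=⌊1862375·173/10000⌋=32219; principal=116699-32219=84480; balance=1862375-84480=1777895
11. interest=⌊1777895·173/10000⌋=30757; principal=116699-30757=85942; balance=1777895-85942=1691953
12. interest=⌊1691953·173/10000⌋=29270; principal=116699-29270=87429; balance=1691953-87429=1604524
13. interest=⌊1604524·173/10000⌋=27758; principal=116699-27758=88941; balance=1604524-88941=1515583
14. interest=⌊1515583·173/10000⌋=26219; principal=116699-26219=90480; balance=1515583-90480=1425103
15. interest=⌊1425103·173/10000⌋=24654; principal=116699-24654=92045; balance=1425103-92045=1333058
16. interest=⌊1333058·173/10000⌋=23061; principal=116699-23061=93638; balance=1333058-93638=1239420
17. interest=⌊1239420·173/10000⌋=21441; principal=116699-21441=95258; balance=1239420-95258=1144162
18. interest=⌊1144162·173/10000⌋=19794; principal=116699-19794=96905; balance=1144162-96905=1047257
19. interest=⌊1047257·173/10000⌋=18117; principal=116699-18117=98582; balance=1047257-98582=948675
20. interest=⌊948675·173/10000⌋=16412; principal=116699-16412=100287; balance=948675-100287=848388
21. interest=⌊848388·173/10000⌋=14677; principal=116699-14677=102022; balance=848388-102022=746366
22. interest=⌊746366·173/10000⌋=12912; principal=116699-12912=103787; balance=746366-103787=642579
23. interest=⌊642579·173/10000⌋=11116; principal=116699-11116=105583; balance=642579-105583=536996
24. interest=⌊536996·173/10000⌋=9290; principal=116699-9290=107409; balance=536996-107409=429587
25. interest=⌊429587·173/10000⌋=7431; principal=116699-7431=109268; balance=429587-109268=320319
26. interest=⌊320319·173/10000⌋=5541; principal=116699-5541=111158; balance=320319-111158=209161
27. interest=⌊209161·173/10000⌋=3618; principal=116699-3618=113081; balance=209161-113081=96080
28. interest=⌊96080·173/10000⌋=1662; principal=min(116699-1662,96080)=96080; balance=96080-96080=0

1 44303 72396 2488500
2 43051 73648 2414852
3 41776 74923 2339929
4 40480 76219 2263710
5 39162 77537 2186173
6 37820 78879 2107294
7 36456 80243 2027051
8 35067 81632 1945419
9 33655 83044 1862375
10 32219 84480 1777895
11 30757 85942 1691953
12 29270 87429 1604524
13 27758 88941 1515583
14 26219 90480 1425103
15 24654 92045 1333058
16 23061 93638 1239420
17 21441 95258 1144162
18 19794 96905 1047257
19 18117 98582 948675
20 16412 100287 848388
21 14677 102022 746366
22 12912 103787 642579
23 11116 105583 536996
24 9290 107409 429587
25 7431 109268 320319
26 5541 111158 209161
27 3618 113081 96080
28 1662 96080 0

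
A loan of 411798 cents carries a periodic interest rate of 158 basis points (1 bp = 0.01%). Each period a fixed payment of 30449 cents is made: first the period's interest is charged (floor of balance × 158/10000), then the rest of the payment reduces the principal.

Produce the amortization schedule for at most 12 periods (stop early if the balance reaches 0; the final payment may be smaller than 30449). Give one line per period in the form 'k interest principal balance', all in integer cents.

1. interest=⌊411798·158/10000⌋=6506; principal=30449-6506=23943; balance=411798-23943=387855
2. interest=⌊387855·158/10000⌋=6128; principal=30449-6128=24321; balance=387855-24321=363534
3. interest=⌊363534·158/10000⌋=5743; principal=30449-5743=24706; balance=363534-24706=338828
4. interest=⌊338828·158/10000⌋=5353; principal=30449-5353=25096; balance=338828-25096=313732
5. interest=⌊313732·158/10000⌋=4956; principal=30449-4956=25493; balance=313732-25493=288239
6. interest=⌊288239·158/10000⌋=4554; principal=30449-4554=25895; balance=288239-25895=262344
7. interest=⌊262344·158/10000⌋=4145; principal=30449-4145=26304; balance=262344-26304=236040
8. interest=⌊236040·158/10000⌋=3729; principal=30449-3729=26720; balance=236040-26720=209320
9. interest=⌊209320·158/10000⌋=3307; principal=30449-3307=27142; balance=209320-27142=182178
10. interest=⌊182178·158/10000⌋=2878; principal=30449-2878=27571; balance=182178-27571=154607
11. interest=⌊154607·158/10000⌋=2442; principal=30449-2442=28007; balance=154607-28007=126600
12. interest=⌊126600·158/10000⌋=2000; principal=30449-2000=28449; balance=126600-28449=98151

1 6506 23943 387855
2 6128 24321 363534
3 5743 24706 338828
4 5353 25096 313732
5 4956 25493 288239
6 4554 25895 262344
7 4145 26304 236040
8 3729 26720 209320
9 3307 27142 182178
10 2878 27571 154607
11 2442 28007 126600
12 2000 28449 98151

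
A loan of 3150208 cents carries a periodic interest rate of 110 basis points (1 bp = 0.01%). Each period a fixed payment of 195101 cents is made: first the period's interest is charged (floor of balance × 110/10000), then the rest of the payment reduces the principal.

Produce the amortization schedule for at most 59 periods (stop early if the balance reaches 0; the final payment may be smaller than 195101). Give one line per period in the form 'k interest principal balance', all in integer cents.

1 34652 160449 2989759
2 32887 162214 2827545
3 31102 163999 2663546
4 29299 165802 2497744
5 27475 167626 2330118
6 25631 169470 2160648
7 23767 171334 1989314
8 21882 173219 1816095
9 19977 175124 1640971
10 18050 177051 1463920
11 16103 178998 1284922
12 14134 180967 1103955
13 12143 182958 920997
14 10130 184971 736026
15 8096 187005 549021
16 6039 189062 359959
17 3959 191142 168817
18 1856 168817 0

1. interest=⌊3150208·110/10000⌋=34652; principal=195101-34652=160449; balance=3150208-160449=2989759
2. interest=⌊2989759·110/10000⌋=32887; principal=195101-32887=162214; balance=2989759-162214=2827545
3. interest=⌊2827545·110/10000⌋=31102; principal=195101-31102=163999; balance=2827545-163999=2663546
4. interest=⌊2663546·110/10000⌋=29299; principal=195101-29299=165802; balance=2663546-165802=2497744
5. interest=⌊2497744·110/10000⌋=27475; principal=195101-27475=167626; balance=2497744-167626=2330118
6. interest=⌊2330118·110/10000⌋=25631; principal=195101-25631=169470; balance=2330118-169470=2160648
7. interest=⌊2160648·110/10000⌋=23767; principal=195101-23767=171334; balance=2160648-171334=1989314
8. interest=⌊1989314·110/10000⌋=21882; principal=195101-21882=173219; balance=1989314-173219=1816095
9. interest=⌊1816095·110/10000⌋=19977; principal=195101-19977=175124; balance=1816095-175124=1640971
10. interest=⌊1640971·110/10000⌋=18050; principal=195101-18050=177051; balance=1640971-177051=1463920
11. interest=⌊1463920·110/10000⌋=16103; principal=195101-16103=178998; balance=1463920-178998=1284922
12. interest=⌊1284922·110/10000⌋=14134; principal=195101-14134=180967; balance=1284922-180967=1103955
13. interest=⌊1103955·110/10000⌋=12143; principal=195101-12143=182958; balance=1103955-182958=920997
14. interest=⌊920997·110/10000⌋=10130; principal=195101-10130=184971; balance=920997-184971=736026
15. interest=⌊736026·110/10000⌋=8096; principal=195101-8096=187005; balance=736026-187005=549021
16. interest=⌊549021·110/10000⌋=6039; principal=195101-6039=189062; balance=549021-189062=359959
17. interest=⌊359959·110/10000⌋=3959; principal=195101-3959=191142; balance=359959-191142=168817
18. interest=⌊168817·110/10000⌋=1856; principal=min(195101-1856,168817)=168817; balance=168817-168817=0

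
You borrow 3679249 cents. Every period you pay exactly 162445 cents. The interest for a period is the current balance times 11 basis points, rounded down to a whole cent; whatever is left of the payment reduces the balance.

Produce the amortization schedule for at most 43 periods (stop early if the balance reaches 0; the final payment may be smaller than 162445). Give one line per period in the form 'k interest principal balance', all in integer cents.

1. interest=⌊3679249·11/10000⌋=4047; principal=162445-4047=158398; balance=3679249-158398=3520851
2. interest=⌊3520851·11/10000⌋=3872; principal=162445-3872=158573; balance=3520851-158573=3362278
3. interest=⌊3362278·11/10000⌋=3698; principal=162445-3698=158747; balance=3362278-158747=3203531
4. interest=⌊3203531·11/10000⌋=3523; principal=162445-3523=158922; balance=3203531-158922=3044609
5. interest=⌊3044609·11/10000⌋=3349; principal=162445-3349=159096; balance=3044609-159096=2885513
6. interest=⌊2885513·11/10000⌋=3174; principal=162445-3174=159271; balance=2885513-159271=2726242
7. interest=⌊2726242·11/10000⌋=2998; principal=162445-2998=159447; balance=2726242-159447=2566795
8. interest=⌊2566795·11/10000⌋=2823; principal=162445-2823=159622; balance=2566795-159622=2407173
9. interest=⌊2407173·11/10000⌋=2647; principal=162445-2647=159798; balance=2407173-159798=2247375
10. interest=⌊2247375·11/10000⌋=2472; principal=162445-2472=159973; balance=2247375-159973=2087402
11. interest=⌊2087402·11/10000⌋=2296; principal=162445-2296=160149; balance=2087402-160149=1927253
12. interest=⌊1927253·11/10000⌋=2119; principal=162445-2119=160326; balance=1927253-160326=1766927
13. interest=⌊1766927·11/10000⌋=1943; principal=162445-1943=160502; balance=1766927-160502=1606425
14. interest=⌊1606425·11/10000⌋=1767; principal=162445-1767=160678; balance=1606425-160678=1445747
15. interest=⌊1445747·11/10000⌋=1590; principal=162445-1590=160855; balance=1445747-160855=1284892
16. interest=⌊1284892·11/10000⌋=1413; principal=162445-1413=161032; balance=1284892-161032=1123860
17. interest=⌊1123860·11/10000⌋=1236; principal=162445-1236=161209; balance=1123860-161209=962651
18. interest=⌊962651·11/10000⌋=1058; principal=162445-1058=161387; balance=962651-161387=801264
19. interest=⌊801264·11/10000⌋=881; principal=162445-881=161564; balance=801264-161564=639700
20. interest=⌊639700·11/10000⌋=703; principal=162445-703=161742; balance=639700-161742=477958
21. interest=⌊477958·11/10000⌋=525; principal=162445-525=161920; balance=477958-161920=316038
22. interest=⌊316038·11/10000⌋=347; principal=162445-347=162098; balance=316038-162098=153940
23. interest=⌊153940·11/10000⌋=169; principal=min(162445-169,153940)=153940; balance=153940-153940=0

1 4047 158398 3520851
2 3872 158573 3362278
3 3698 158747 3203531
4 3523 158922 3044609
5 3349 159096 2885513
6 3174 159271 2726242
7 2998 159447 2566795
8 2823 159622 2407173
9 2647 159798 2247375
10 2472 159973 2087402
11 2296 160149 1927253
12 2119 160326 1766927
13 1943 160502 1606425
14 1767 160678 1445747
15 1590 160855 1284892
16 1413 161032 1123860
17 1236 161209 962651
18 1058 161387 801264
19 881 161564 639700
20 703 161742 477958
21 525 161920 316038
22 347 162098 153940
23 169 153940 0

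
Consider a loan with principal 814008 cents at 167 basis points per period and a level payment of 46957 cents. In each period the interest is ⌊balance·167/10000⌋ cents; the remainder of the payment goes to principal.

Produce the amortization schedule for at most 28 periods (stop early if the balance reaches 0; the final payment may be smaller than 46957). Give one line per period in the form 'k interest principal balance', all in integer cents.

1. interest=⌊814008·167/10000⌋=13593; principal=46957-13593=33364; balance=814008-33364=780644
2. interest=⌊780644·167/10000⌋=13036; principal=46957-13036=33921; balance=780644-33921=746723
3. interest=⌊746723·167/10000⌋=12470; principal=46957-12470=34487; balance=746723-34487=712236
4. interest=⌊712236·167/10000⌋=11894; principal=46957-11894=35063; balance=712236-35063=677173
5. interest=⌊677173·167/10000⌋=11308; principal=46957-11308=35649; balance=677173-35649=641524
6. interest=⌊641524·167/10000⌋=10713; principal=46957-10713=36244; balance=641524-36244=605280
7. interest=⌊605280·167/10000⌋=10108; principal=46957-10108=36849; balance=605280-36849=568431
8. interest=⌊568431·167/10000⌋=9492; principal=46957-9492=37465; balance=568431-37465=530966
9. interest=⌊530966·167/10000⌋=8867; principal=46957-8867=38090; balance=530966-38090=492876
10. interest=⌊492876·167/10000⌋=8231; principal=46957-8231=38726; balance=492876-38726=454150
11. interest=⌊454150·167/10000⌋=7584; principal=46957-7584=39373; balance=454150-39373=414777
12. interest=⌊414777·167/10000⌋=6926; principal=46957-6926=40031; balance=414777-40031=374746
13. interest=⌊374746·167/10000⌋=6258; principal=46957-6258=40699; balance=374746-40699=334047
14. interest=⌊334047·167/10000⌋=5578; principal=46957-5578=41379; balance=334047-41379=292668
15. interest=⌊292668·167/10000⌋=4887; principal=46957-4887=42070; balance=292668-42070=250598
16. interest=⌊250598·167/10000⌋=4184; principal=46957-4184=42773; balance=250598-42773=207825
17. interest=⌊207825·167/10000⌋=3470; principal=46957-3470=43487; balance=207825-43487=164338
18. interest=⌊164338·167/10000⌋=2744; principal=46957-2744=44213; balance=164338-44213=120125
19. interest=⌊120125·167/10000⌋=2006; principal=46957-2006=44951; balance=120125-44951=75174
20. interest=⌊75174·167/10000⌋=1255; principal=46957-1255=45702; balance=75174-45702=29472
21. interest=⌊29472·167/10000⌋=492; principal=min(46957-492,29472)=29472; balance=29472-29472=0

1 13593 33364 780644
2 13036 33921 746723
3 12470 34487 712236
4 11894 35063 677173
5 11308 35649 641524
6 10713 36244 605280
7 10108 36849 568431
8 9492 37465 530966
9 8867 38090 492876
10 8231 38726 454150
11 7584 39373 414777
12 6926 40031 374746
13 6258 40699 334047
14 5578 41379 292668
15 4887 42070 250598
16 4184 42773 207825
17 3470 43487 164338
18 2744 44213 120125
19 2006 44951 75174
20 1255 45702 29472
21 492 29472 0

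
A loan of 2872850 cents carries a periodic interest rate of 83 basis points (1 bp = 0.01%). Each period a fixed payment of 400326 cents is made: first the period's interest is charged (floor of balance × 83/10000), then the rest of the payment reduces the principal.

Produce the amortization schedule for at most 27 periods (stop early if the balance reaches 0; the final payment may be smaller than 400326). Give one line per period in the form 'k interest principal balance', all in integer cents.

1 23844 376482 2496368
2 20719 379607 2116761
3 17569 382757 1734004
4 14392 385934 1348070
5 11188 389138 958932
6 7959 392367 566565
7 4702 395624 170941
8 1418 170941 0

1. interest=⌊2872850·83/10000⌋=23844; principal=400326-23844=376482; balance=2872850-376482=2496368
2. interest=⌊2496368·83/10000⌋=20719; principal=400326-20719=379607; balance=2496368-379607=2116761
3. interest=⌊2116761·83/10000⌋=17569; principal=400326-17569=382757; balance=2116761-382757=1734004
4. interest=⌊1734004·83/10000⌋=14392; principal=400326-14392=385934; balance=1734004-385934=1348070
5. interest=⌊1348070·83/10000⌋=11188; principal=400326-11188=389138; balance=1348070-389138=958932
6. interest=⌊958932·83/10000⌋=7959; principal=400326-7959=392367; balance=958932-392367=566565
7. interest=⌊566565·83/10000⌋=4702; principal=400326-4702=395624; balance=566565-395624=170941
8. interest=⌊170941·83/10000⌋=1418; principal=min(400326-1418,170941)=170941; balance=170941-170941=0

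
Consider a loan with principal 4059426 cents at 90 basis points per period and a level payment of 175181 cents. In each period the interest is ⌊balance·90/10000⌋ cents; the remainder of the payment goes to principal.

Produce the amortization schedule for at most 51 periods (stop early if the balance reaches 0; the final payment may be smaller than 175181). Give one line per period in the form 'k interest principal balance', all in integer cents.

1 36534 138647 3920779
2 35287 139894 3780885
3 34027 141154 3639731
4 32757 142424 3497307
5 31475 143706 3353601
6 30182 144999 3208602
7 28877 146304 3062298
8 27560 147621 2914677
9 26232 148949 2765728
10 24891 150290 2615438
11 23538 151643 2463795
12 22174 153007 2310788
13 20797 154384 2156404
14 19407 155774 2000630
15 18005 157176 1843454
16 16591 158590 1684864
17 15163 160018 1524846
18 13723 161458 1363388
19 12270 162911 1200477
20 10804 164377 1036100
21 9324 165857 870243
22 7832 167349 702894
23 6326 168855 534039
24 4806 170375 363664
25 3272 171909 191755
26 1725 173456 18299
27 164 18299 0

1. interest=⌊4059426·90/10000⌋=36534; principal=175181-36534=138647; balance=4059426-138647=3920779
2. interest=⌊3920779·90/10000⌋=35287; principal=175181-35287=139894; balance=3920779-139894=3780885
3. interest=⌊3780885·90/10000⌋=34027; principal=175181-34027=141154; balance=3780885-141154=3639731
4. interest=⌊3639731·90/10000⌋=32757; principal=175181-32757=142424; balance=3639731-142424=3497307
5. interest=⌊3497307·90/10000⌋=31475; principal=175181-31475=143706; balance=3497307-143706=3353601
6. interest=⌊3353601·90/10000⌋=30182; principal=175181-30182=144999; balance=3353601-144999=3208602
7. interest=⌊3208602·90/10000⌋=28877; principal=175181-28877=146304; balance=3208602-146304=3062298
8. interest=⌊3062298·90/10000⌋=27560; principal=175181-27560=147621; balance=3062298-147621=2914677
9. interest=⌊2914677·90/10000⌋=26232; principal=175181-26232=148949; balance=2914677-148949=2765728
10. interest=⌊2765728·90/10000⌋=24891; principal=175181-24891=150290; balance=2765728-150290=2615438
11. interest=⌊2615438·90/10000⌋=23538; principal=175181-23538=151643; balance=2615438-151643=2463795
12. interest=⌊2463795·90/10000⌋=22174; principal=175181-22174=153007; balance=2463795-153007=2310788
13. interest=⌊2310788·90/10000⌋=20797; principal=175181-20797=154384; balance=2310788-154384=2156404
14. interest=⌊2156404·90/10000⌋=19407; principal=175181-19407=155774; balance=2156404-155774=2000630
15. interest=⌊2000630·90/10000⌋=18005; principal=175181-18005=157176; balance=2000630-157176=1843454
16. interest=⌊1843454·90/10000⌋=16591; principal=175181-16591=158590; balance=1843454-158590=1684864
17. interest=⌊1684864·90/10000⌋=15163; principal=175181-15163=160018; balance=1684864-160018=1524846
18. interest=⌊1524846·90/10000⌋=13723; principal=175181-13723=161458; balance=1524846-161458=1363388
19. interest=⌊1363388·90/10000⌋=12270; principal=175181-12270=162911; balance=1363388-162911=1200477
20. interest=⌊1200477·90/10000⌋=10804; principal=175181-10804=164377; balance=1200477-164377=1036100
21. interest=⌊1036100·90/10000⌋=9324; principal=175181-9324=165857; balance=1036100-165857=870243
22. interest=⌊870243·90/10000⌋=7832; principal=175181-7832=167349; balance=870243-167349=702894
23. interest=⌊702894·90/10000⌋=6326; principal=175181-6326=168855; balance=702894-168855=534039
24. interest=⌊534039·90/10000⌋=4806; principal=175181-4806=170375; balance=534039-170375=363664
25. interest=⌊363664·90/10000⌋=3272; principal=175181-3272=171909; balance=363664-171909=191755
26. interest=⌊191755·90/10000⌋=1725; principal=175181-1725=173456; balance=191755-173456=18299
27. interest=⌊18299·90/10000⌋=164; principal=min(175181-164,18299)=18299; balance=18299-18299=0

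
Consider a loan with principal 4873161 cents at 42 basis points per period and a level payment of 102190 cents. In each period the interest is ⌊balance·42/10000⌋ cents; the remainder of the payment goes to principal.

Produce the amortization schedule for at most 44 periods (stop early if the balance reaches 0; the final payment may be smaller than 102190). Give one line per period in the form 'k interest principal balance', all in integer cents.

1 20467 81723 4791438
2 20124 82066 4709372
3 19779 82411 4626961
4 19433 82757 4544204
5 19085 83105 4461099
6 18736 83454 4377645
7 18386 83804 4293841
8 18034 84156 4209685
9 17680 84510 4125175
10 17325 84865 4040310
11 16969 85221 3955089
12 16611 85579 3869510
13 16251 85939 3783571
14 15890 86300 3697271
15 15528 86662 3610609
16 15164 87026 3523583
17 14799 87391 3436192
18 14432 87758 3348434
19 14063 88127 3260307
20 13693 88497 3171810
21 13321 88869 3082941
22 12948 89242 2993699
23 12573 89617 2904082
24 12197 89993 2814089
25 11819 90371 2723718
26 11439 90751 2632967
27 11058 91132 2541835
28 10675 91515 2450320
29 10291 91899 2358421
30 9905 92285 2266136
31 9517 92673 2173463
32 9128 93062 2080401
33 8737 93453 1986948
34 8345 93845 1893103
35 7951 94239 1798864
36 7555 94635 1704229
37 7157 95033 1609196
38 6758 95432 1513764
39 6357 95833 1417931
40 5955 96235 1321696
41 5551 96639 1225057
42 5145 97045 1128012
43 4737 97453 1030559
44 4328 97862 932697

1. interest=⌊4873161·42/10000⌋=20467; principal=102190-20467=81723; balance=4873161-81723=4791438
2. interest=⌊4791438·42/10000⌋=20124; principal=102190-20124=82066; balance=4791438-82066=4709372
3. interest=⌊4709372·42/10000⌋=19779; principal=102190-19779=82411; balance=4709372-82411=4626961
4. interest=⌊4626961·42/10000⌋=19433; principal=102190-19433=82757; balance=4626961-82757=4544204
5. interest=⌊4544204·42/10000⌋=19085; principal=102190-19085=83105; balance=4544204-83105=4461099
6. interest=⌊4461099·42/10000⌋=18736; principal=102190-18736=83454; balance=4461099-83454=4377645
7. interest=⌊4377645·42/10000⌋=18386; principal=102190-18386=83804; balance=4377645-83804=4293841
8. interest=⌊4293841·42/10000⌋=18034; principal=102190-18034=84156; balance=4293841-84156=4209685
9. interest=⌊4209685·42/10000⌋=17680; principal=102190-17680=84510; balance=4209685-84510=4125175
10. interest=⌊4125175·42/10000⌋=17325; principal=102190-17325=84865; balance=4125175-84865=4040310
11. interest=⌊4040310·42/10000⌋=16969; principal=102190-16969=85221; balance=4040310-85221=3955089
12. interest=⌊3955089·42/10000⌋=16611; principal=102190-16611=85579; balance=3955089-85579=3869510
13. interest=⌊3869510·42/10000⌋=16251; principal=102190-16251=85939; balance=3869510-85939=3783571
14. interest=⌊3783571·42/10000⌋=15890; principal=102190-15890=86300; balance=3783571-86300=3697271
15. interest=⌊3697271·42/10000⌋=15528; principal=102190-15528=86662; balance=3697271-86662=3610609
16. interest=⌊3610609·42/10000⌋=15164; principal=102190-15164=87026; balance=3610609-87026=3523583
17. interest=⌊3523583·42/10000⌋=14799; principal=102190-14799=87391; balance=3523583-87391=3436192
18. interest=⌊3436192·42/10000⌋=14432; principal=102190-14432=87758; balance=3436192-87758=3348434
19. interest=⌊3348434·42/10000⌋=14063; principal=102190-14063=88127; balance=3348434-88127=3260307
20. interest=⌊3260307·42/10000⌋=13693; principal=102190-13693=88497; balance=3260307-88497=3171810
21. interest=⌊3171810·42/10000⌋=13321; principal=102190-13321=88869; balance=3171810-88869=3082941
22. interest=⌊3082941·42/10000⌋=12948; principal=102190-12948=89242; balance=3082941-89242=2993699
23. interest=⌊2993699·42/10000⌋=12573; principal=102190-12573=89617; balance=2993699-89617=2904082
24. interest=⌊2904082·42/10000⌋=12197; principal=102190-12197=89993; balance=2904082-89993=2814089
25. interest=⌊2814089·42/10000⌋=11819; principal=102190-11819=90371; balance=2814089-90371=2723718
26. interest=⌊2723718·42/10000⌋=11439; principal=102190-11439=90751; balance=2723718-90751=2632967
27. interest=⌊2632967·42/10000⌋=11058; principal=102190-11058=91132; balance=2632967-91132=2541835
28. interest=⌊2541835·42/10000⌋=10675; principal=102190-10675=91515; balance=2541835-91515=2450320
29. interest=⌊2450320·42/10000⌋=10291; principal=102190-10291=91899; balance=2450320-91899=2358421
30. interest=⌊2358421·42/10000⌋=9905; principal=102190-9905=92285; balance=2358421-92285=2266136
31. interest=⌊2266136·42/10000⌋=9517; principal=102190-9517=92673; balance=2266136-92673=2173463
32. interest=⌊2173463·42/10000⌋=9128; principal=102190-9128=93062; balance=2173463-93062=2080401
33. interest=⌊2080401·42/10000⌋=8737; principal=102190-8737=93453; balance=2080401-93453=1986948
34. interest=⌊1986948·42/10000⌋=8345; principal=102190-8345=93845; balance=1986948-93845=1893103
35. interest=⌊1893103·42/10000⌋=7951; principal=102190-7951=94239; balance=1893103-94239=1798864
36. interest=⌊1798864·42/10000⌋=7555; principal=102190-7555=94635; balance=1798864-94635=1704229
37. interest=⌊1704229·42/10000⌋=7157; principal=102190-7157=95033; balance=1704229-95033=1609196
38. interest=⌊1609196·42/10000⌋=6758; principal=102190-6758=95432; balance=1609196-95432=1513764
39. interest=⌊1513764·42/10000⌋=6357; principal=102190-6357=95833; balance=1513764-95833=1417931
40. interest=⌊1417931·42/10000⌋=5955; principal=102190-5955=96235; balance=1417931-96235=1321696
41. interest=⌊1321696·42/10000⌋=5551; principal=102190-5551=96639; balance=1321696-96639=1225057
42. interest=⌊1225057·42/10000⌋=5145; principal=102190-5145=97045; balance=1225057-97045=1128012
43. interest=⌊1128012·42/10000⌋=4737; principal=102190-4737=97453; balance=1128012-97453=1030559
44. interest=⌊1030559·42/10000⌋=4328; principal=102190-4328=97862; balance=1030559-97862=932697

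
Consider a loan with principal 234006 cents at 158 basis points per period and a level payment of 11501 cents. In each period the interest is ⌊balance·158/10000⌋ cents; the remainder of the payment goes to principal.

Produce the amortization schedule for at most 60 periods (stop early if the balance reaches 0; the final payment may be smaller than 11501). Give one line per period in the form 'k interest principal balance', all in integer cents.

1 3697 7804 226202
2 3573 7928 218274
3 3448 8053 210221
4 3321 8180 202041
5 3192 8309 193732
6 3060 8441 185291
7 2927 8574 176717
8 2792 8709 168008
9 2654 8847 159161
10 2514 8987 150174
11 2372 9129 141045
12 2228 9273 131772
13 2081 9420 122352
14 1933 9568 112784
15 1781 9720 103064
16 1628 9873 93191
17 1472 10029 83162
18 1313 10188 72974
19 1152 10349 62625
20 989 10512 52113
21 823 10678 41435
22 654 10847 30588
23 483 11018 19570
24 309 11192 8378
25 132 8378 0

1. interest=⌊234006·158/10000⌋=3697; principal=11501-3697=7804; balance=234006-7804=226202
2. interest=⌊226202·158/10000⌋=3573; principal=11501-3573=7928; balance=226202-7928=218274
3. interest=⌊218274·158/10000⌋=3448; principal=11501-3448=8053; balance=218274-8053=210221
4. interest=⌊210221·158/10000⌋=3321; principal=11501-3321=8180; balance=210221-8180=202041
5. interest=⌊202041·158/10000⌋=3192; principal=11501-3192=8309; balance=202041-8309=193732
6. interest=⌊193732·158/10000⌋=3060; principal=11501-3060=8441; balance=193732-8441=185291
7. interest=⌊185291·158/10000⌋=2927; principal=11501-2927=8574; balance=185291-8574=176717
8. interest=⌊176717·158/10000⌋=2792; principal=11501-2792=8709; balance=176717-8709=168008
9. interest=⌊168008·158/10000⌋=2654; principal=11501-2654=8847; balance=168008-8847=159161
10. interest=⌊159161·158/10000⌋=2514; principal=11501-2514=8987; balance=159161-8987=150174
11. interest=⌊150174·158/10000⌋=2372; principal=11501-2372=9129; balance=150174-9129=141045
12. interest=⌊141045·158/10000⌋=2228; principal=11501-2228=9273; balance=141045-9273=131772
13. interest=⌊131772·158/10000⌋=2081; principal=11501-2081=9420; balance=131772-9420=122352
14. interest=⌊122352·158/10000⌋=1933; principal=11501-1933=9568; balance=122352-9568=112784
15. interest=⌊112784·158/10000⌋=1781; principal=11501-1781=9720; balance=112784-9720=103064
16. interest=⌊103064·158/10000⌋=1628; principal=11501-1628=9873; balance=103064-9873=93191
17. interest=⌊93191·158/10000⌋=1472; principal=11501-1472=10029; balance=93191-10029=83162
18. interest=⌊83162·158/10000⌋=1313; principal=11501-1313=10188; balance=83162-10188=72974
19. interest=⌊72974·158/10000⌋=1152; principal=11501-1152=10349; balance=72974-10349=62625
20. interest=⌊62625·158/10000⌋=989; principal=11501-989=10512; balance=62625-10512=52113
21. interest=⌊52113·158/10000⌋=823; principal=11501-823=10678; balance=52113-10678=41435
22. interest=⌊41435·158/10000⌋=654; principal=11501-654=10847; balance=41435-10847=30588
23. interest=⌊30588·158/10000⌋=483; principal=11501-483=11018; balance=30588-11018=19570
24. interest=⌊19570·158/10000⌋=309; principal=11501-309=11192; balance=19570-11192=8378
25. interest=⌊8378·158/10000⌋=132; principal=min(11501-132,8378)=8378; balance=8378-8378=0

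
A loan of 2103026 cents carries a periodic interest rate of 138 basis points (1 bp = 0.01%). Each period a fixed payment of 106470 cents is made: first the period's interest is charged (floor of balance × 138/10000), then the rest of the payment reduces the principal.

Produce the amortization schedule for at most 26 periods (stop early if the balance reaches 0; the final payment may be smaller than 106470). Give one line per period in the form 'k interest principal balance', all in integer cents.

1 29021 77449 2025577
2 27952 78518 1947059
3 26869 79601 1867458
4 25770 80700 1786758
5 24657 81813 1704945
6 23528 82942 1622003
7 22383 84087 1537916
8 21223 85247 1452669
9 20046 86424 1366245
10 18854 87616 1278629
11 17645 88825 1189804
12 16419 90051 1099753
13 15176 91294 1008459
14 13916 92554 915905
15 12639 93831 822074
16 11344 95126 726948
17 10031 96439 630509
18 8701 97769 532740
19 7351 99119 433621
20 5983 100487 333134
21 4597 101873 231261
22 3191 103279 127982
23 1766 104704 23278
24 321 23278 0

1. interest=⌊2103026·138/10000⌋=29021; principal=106470-29021=77449; balance=2103026-77449=2025577
2. interest=⌊2025577·138/10000⌋=27952; principal=106470-27952=78518; balance=2025577-78518=1947059
3. interest=⌊1947059·138/10000⌋=26869; principal=106470-26869=79601; balance=1947059-79601=1867458
4. interest=⌊1867458·138/10000⌋=25770; principal=106470-25770=80700; balance=1867458-80700=1786758
5. interest=⌊1786758·138/10000⌋=24657; principal=106470-24657=81813; balance=1786758-81813=1704945
6. interest=⌊1704945·138/10000⌋=23528; principal=106470-23528=82942; balance=1704945-82942=1622003
7. interest=⌊1622003·138/10000⌋=22383; principal=106470-22383=84087; balance=1622003-84087=1537916
8. interest=⌊1537916·138/10000⌋=21223; principal=106470-21223=85247; balance=1537916-85247=1452669
9. interest=⌊1452669·138/10000⌋=20046; principal=106470-20046=86424; balance=1452669-86424=1366245
10. interest=⌊1366245·138/10000⌋=18854; principal=106470-18854=87616; balance=1366245-87616=1278629
11. interest=⌊1278629·138/10000⌋=17645; principal=106470-17645=88825; balance=1278629-88825=1189804
12. interest=⌊1189804·138/10000⌋=16419; principal=106470-16419=90051; balance=1189804-90051=1099753
13. interest=⌊1099753·138/10000⌋=15176; principal=106470-15176=91294; balance=1099753-91294=1008459
14. interest=⌊1008459·138/10000⌋=13916; principal=106470-13916=92554; balance=1008459-92554=915905
15. interest=⌊915905·138/10000⌋=12639; principal=106470-12639=93831; balance=915905-93831=822074
16. interest=⌊822074·138/10000⌋=11344; principal=106470-11344=95126; balance=822074-95126=726948
17. interest=⌊726948·138/10000⌋=10031; principal=106470-10031=96439; balance=726948-96439=630509
18. interest=⌊630509·138/10000⌋=8701; principal=106470-8701=97769; balance=630509-97769=532740
19. interest=⌊532740·138/10000⌋=7351; principal=106470-7351=99119; balance=532740-99119=433621
20. interest=⌊433621·138/10000⌋=5983; principal=106470-5983=100487; balance=433621-100487=333134
21. interest=⌊333134·138/10000⌋=4597; principal=106470-4597=101873; balance=333134-101873=231261
22. interest=⌊231261·138/10000⌋=3191; principal=106470-3191=103279; balance=231261-103279=127982
23. interest=⌊127982·138/10000⌋=1766; principal=106470-1766=104704; balance=127982-104704=23278
24. interest=⌊23278·138/10000⌋=321; principal=min(106470-321,23278)=23278; balance=23278-23278=0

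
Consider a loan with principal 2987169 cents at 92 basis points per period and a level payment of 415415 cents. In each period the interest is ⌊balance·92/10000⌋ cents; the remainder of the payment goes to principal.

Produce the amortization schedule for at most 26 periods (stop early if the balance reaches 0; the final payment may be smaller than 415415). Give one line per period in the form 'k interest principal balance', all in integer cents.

1. interest=⌊2987169·92/10000⌋=27481; principal=415415-27481=387934; balance=2987169-387934=2599235
2. interest=⌊2599235·92/10000⌋=23912; principal=415415-23912=391503; balance=2599235-391503=2207732
3. interest=⌊2207732·92/10000⌋=20311; principal=415415-20311=395104; balance=2207732-395104=1812628
4. interest=⌊1812628·92/10000⌋=16676; principal=415415-16676=398739; balance=1812628-398739=1413889
5. interest=⌊1413889·92/10000⌋=13007; principal=415415-13007=402408; balance=1413889-402408=1011481
6. interest=⌊1011481·92/10000⌋=9305; principal=415415-9305=406110; balance=1011481-406110=605371
7. interest=⌊605371·92/10000⌋=5569; principal=415415-5569=409846; balance=605371-409846=195525
8. interest=⌊195525·92/10000⌋=1798; principal=min(415415-1798,195525)=195525; balance=195525-195525=0

1 27481 387934 2599235
2 23912 391503 2207732
3 20311 395104 1812628
4 16676 398739 1413889
5 13007 402408 1011481
6 9305 406110 605371
7 5569 409846 195525
8 1798 195525 0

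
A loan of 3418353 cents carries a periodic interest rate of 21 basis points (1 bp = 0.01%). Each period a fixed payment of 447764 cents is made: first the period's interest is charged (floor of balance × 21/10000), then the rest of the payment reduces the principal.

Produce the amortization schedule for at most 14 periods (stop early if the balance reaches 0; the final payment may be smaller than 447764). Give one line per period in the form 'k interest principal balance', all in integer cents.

1 7178 440586 2977767
2 6253 441511 2536256
3 5326 442438 2093818
4 4397 443367 1650451
5 3465 444299 1206152
6 2532 445232 760920
7 1597 446167 314753
8 660 314753 0

1. interest=⌊3418353·21/10000⌋=7178; principal=447764-7178=440586; balance=3418353-440586=2977767
2. interest=⌊2977767·21/10000⌋=6253; principal=447764-6253=441511; balance=2977767-441511=2536256
3. interest=⌊2536256·21/10000⌋=5326; principal=447764-5326=442438; balance=2536256-442438=2093818
4. interest=⌊2093818·21/10000⌋=4397; principal=447764-4397=443367; balance=2093818-443367=1650451
5. interest=⌊1650451·21/10000⌋=3465; principal=447764-3465=444299; balance=1650451-444299=1206152
6. interest=⌊1206152·21/10000⌋=2532; principal=447764-2532=445232; balance=1206152-445232=760920
7. interest=⌊760920·21/10000⌋=1597; principal=447764-1597=446167; balance=760920-446167=314753
8. interest=⌊314753·21/10000⌋=660; principal=min(447764-660,314753)=314753; balance=314753-314753=0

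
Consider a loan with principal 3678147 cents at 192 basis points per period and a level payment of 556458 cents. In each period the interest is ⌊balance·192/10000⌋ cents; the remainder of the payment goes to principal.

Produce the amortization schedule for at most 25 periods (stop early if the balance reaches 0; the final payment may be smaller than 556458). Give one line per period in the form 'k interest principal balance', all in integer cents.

1 70620 485838 3192309
2 61292 495166 2697143
3 51785 504673 2192470
4 42095 514363 1678107
5 32219 524239 1153868
6 22154 534304 619564
7 11895 544563 75001
8 1440 75001 0

1. interest=⌊3678147·192/10000⌋=70620; principal=556458-70620=485838; balance=3678147-485838=3192309
2. interest=⌊3192309·192/10000⌋=61292; principal=556458-61292=495166; balance=3192309-495166=2697143
3. interest=⌊2697143·192/10000⌋=51785; principal=556458-51785=504673; balance=2697143-504673=2192470
4. interest=⌊2192470·192/10000⌋=42095; principal=556458-42095=514363; balance=2192470-514363=1678107
5. interest=⌊1678107·192/10000⌋=32219; principal=556458-32219=524239; balance=1678107-524239=1153868
6. interest=⌊1153868·192/10000⌋=22154; principal=556458-22154=534304; balance=1153868-534304=619564
7. interest=⌊619564·192/10000⌋=11895; principal=556458-11895=544563; balance=619564-544563=75001
8. interest=⌊75001·192/10000⌋=1440; principal=min(556458-1440,75001)=75001; balance=75001-75001=0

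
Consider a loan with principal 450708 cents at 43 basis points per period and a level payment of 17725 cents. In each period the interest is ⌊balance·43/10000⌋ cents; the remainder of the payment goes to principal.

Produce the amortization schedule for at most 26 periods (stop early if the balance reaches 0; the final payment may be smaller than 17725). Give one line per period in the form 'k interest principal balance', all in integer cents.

1. interest=⌊450708·43/10000⌋=1938; principal=17725-1938=15787; balance=450708-15787=434921
2. interest=⌊434921·43/10000⌋=1870; principal=17725-1870=15855; balance=434921-15855=419066
3. interest=⌊419066·43/10000⌋=1801; principal=17725-1801=15924; balance=419066-15924=403142
4. interest=⌊403142·43/10000⌋=1733; principal=17725-1733=15992; balance=403142-15992=387150
5. interest=⌊387150·43/10000⌋=1664; principal=17725-1664=16061; balance=387150-16061=371089
6. interest=⌊371089·43/10000⌋=1595; principal=17725-1595=16130; balance=371089-16130=354959
7. interest=⌊354959·43/10000⌋=1526; principal=17725-1526=16199; balance=354959-16199=338760
8. interest=⌊338760·43/10000⌋=1456; principal=17725-1456=16269; balance=338760-16269=322491
9. interest=⌊322491·43/10000⌋=1386; principal=17725-1386=16339; balance=322491-16339=306152
10. interest=⌊306152·43/10000⌋=1316; principal=17725-1316=16409; balance=306152-16409=289743
11. interest=⌊289743·43/10000⌋=1245; principal=17725-1245=16480; balance=289743-16480=273263
12. interest=⌊273263·43/10000⌋=1175; principal=17725-1175=16550; balance=273263-16550=256713
13. interest=⌊256713·43/10000⌋=1103; principal=17725-1103=16622; balance=256713-16622=240091
14. interest=⌊240091·43/10000⌋=1032; principal=17725-1032=16693; balance=240091-16693=223398
15. interest=⌊223398·43/10000⌋=960; principal=17725-960=16765; balance=223398-16765=206633
16. interest=⌊206633·43/10000⌋=888; principal=17725-888=16837; balance=206633-16837=189796
17. interest=⌊189796·43/10000⌋=816; principal=17725-816=16909; balance=189796-16909=172887
18. interest=⌊172887·43/10000⌋=743; principal=17725-743=16982; balance=172887-16982=155905
19. interest=⌊155905·43/10000⌋=670; principal=17725-670=17055; balance=155905-17055=138850
20. interest=⌊138850·43/10000⌋=597; principal=17725-597=17128; balance=138850-17128=121722
21. interest=⌊121722·43/10000⌋=523; principal=17725-523=17202; balance=121722-17202=104520
22. interest=⌊104520·43/10000⌋=449; principal=17725-449=17276; balance=104520-17276=87244
23. interest=⌊87244·43/10000⌋=375; principal=17725-375=17350; balance=87244-17350=69894
24. interest=⌊69894·43/10000⌋=300; principal=17725-300=17425; balance=69894-17425=52469
25. interest=⌊52469·43/10000⌋=225; principal=17725-225=17500; balance=52469-17500=34969
26. interest=⌊34969·43/10000⌋=150; principal=17725-150=17575; balance=34969-17575=17394

1 1938 15787 434921
2 1870 15855 419066
3 1801 15924 403142
4 1733 15992 387150
5 1664 16061 371089
6 1595 16130 354959
7 1526 16199 338760
8 1456 16269 322491
9 1386 16339 306152
10 1316 16409 289743
11 1245 16480 273263
12 1175 16550 256713
13 1103 16622 240091
14 1032 16693 223398
15 960 16765 206633
16 888 16837 189796
17 816 16909 172887
18 743 16982 155905
19 670 17055 138850
20 597 17128 121722
21 523 17202 104520
22 449 17276 87244
23 375 17350 69894
24 300 17425 52469
25 225 17500 34969
26 150 17575 17394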